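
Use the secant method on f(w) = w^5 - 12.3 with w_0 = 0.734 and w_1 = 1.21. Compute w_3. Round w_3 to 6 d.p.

f(w_0) = -12.086951, f(w_1) = -9.706258
w_2 = 1.210000 - (-9.706258)·(1.210000 - 0.734000)/(-9.706258 - (-12.086951)) = 3.150686; f(w_2) = 298.174453
w_3 = 3.150686 - (298.174453)·(3.150686 - 1.210000)/(298.174453 - (-9.706258)) = 1.271182; f(w_3) = -8.980758

1.271182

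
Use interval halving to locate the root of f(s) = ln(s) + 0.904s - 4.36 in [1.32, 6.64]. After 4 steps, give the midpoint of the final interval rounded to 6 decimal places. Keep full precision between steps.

f(1.320000) = -2.889088, f(6.640000) = 3.535672 (opposite signs)
step 1: m = 3.980000, f(m) = 0.619202 > 0 → root in [1.320000, 3.980000]
step 2: m = 2.650000, f(m) = -0.989840 < 0 → root in [2.650000, 3.980000]
step 3: m = 3.315000, f(m) = -0.164782 < 0 → root in [3.315000, 3.980000]
step 4: m = 3.647500, f(m) = 0.231382 > 0 → root in [3.315000, 3.647500]
Midpoint of [3.315000, 3.647500] = 3.481250

3.481250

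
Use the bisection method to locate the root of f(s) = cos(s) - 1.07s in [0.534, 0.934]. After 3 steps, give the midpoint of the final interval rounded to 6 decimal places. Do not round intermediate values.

0.709000

f(0.534000) = 0.289398, f(0.934000) = -0.404757 (opposite signs)
step 1: m = 0.734000, f(m) = -0.042879 < 0 → root in [0.534000, 0.734000]
step 2: m = 0.634000, f(m) = 0.127284 > 0 → root in [0.634000, 0.734000]
step 3: m = 0.684000, f(m) = 0.043171 > 0 → root in [0.684000, 0.734000]
Midpoint of [0.684000, 0.734000] = 0.709000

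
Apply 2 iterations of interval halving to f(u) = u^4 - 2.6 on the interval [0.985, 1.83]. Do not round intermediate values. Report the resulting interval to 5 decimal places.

f(0.985000) = -1.658663, f(1.830000) = 8.615131 (opposite signs)
step 1: m = 1.407500, f(m) = 1.324584 > 0 → root in [0.985000, 1.407500]
step 2: m = 1.196250, f(m) = -0.552199 < 0 → root in [1.196250, 1.407500]

[1.19625, 1.40750]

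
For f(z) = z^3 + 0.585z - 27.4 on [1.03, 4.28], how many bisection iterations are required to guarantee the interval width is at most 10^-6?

Initial width b − a = 4.28 − 1.03 = 3.250000.
After n steps the width is (b−a)/2^n; need (b−a)/2^n ≤ 10^-6.
So n ≥ log₂(3.250000/10^-6) = log₂(3250000.0000) ≈ 21.6320.
Hence n = 22.

22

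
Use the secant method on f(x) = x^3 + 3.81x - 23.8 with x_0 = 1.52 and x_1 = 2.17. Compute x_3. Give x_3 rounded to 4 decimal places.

2.4289

f(x_0) = -14.496992, f(x_1) = -5.313987
x_2 = 2.170000 - (-5.313987)·(2.170000 - 1.520000)/(-5.313987 - (-14.496992)) = 2.546140; f(x_2) = 2.406973
x_3 = 2.546140 - (2.406973)·(2.546140 - 2.170000)/(2.406973 - (-5.313987)) = 2.428880; f(x_3) = -0.216896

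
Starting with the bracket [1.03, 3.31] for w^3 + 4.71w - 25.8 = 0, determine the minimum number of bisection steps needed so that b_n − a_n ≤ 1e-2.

Initial width b − a = 3.31 − 1.03 = 2.280000.
After n steps the width is (b−a)/2^n; need (b−a)/2^n ≤ 1e-2.
So n ≥ log₂(2.280000/1e-2) = log₂(228.0000) ≈ 7.8329.
Hence n = 8.

8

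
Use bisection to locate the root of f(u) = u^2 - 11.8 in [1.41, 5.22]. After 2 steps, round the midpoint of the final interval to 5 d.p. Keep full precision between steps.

3.79125

f(1.410000) = -9.811900, f(5.220000) = 15.448400 (opposite signs)
step 1: m = 3.315000, f(m) = -0.810775 < 0 → root in [3.315000, 5.220000]
step 2: m = 4.267500, f(m) = 6.411556 > 0 → root in [3.315000, 4.267500]
Midpoint of [3.315000, 4.267500] = 3.791250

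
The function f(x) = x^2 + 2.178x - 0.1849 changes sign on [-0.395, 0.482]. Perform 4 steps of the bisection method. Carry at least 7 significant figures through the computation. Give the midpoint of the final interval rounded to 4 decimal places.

0.0709

f(-0.395000) = -0.889185, f(0.482000) = 1.097220 (opposite signs)
step 1: m = 0.043500, f(m) = -0.088265 < 0 → root in [0.043500, 0.482000]
step 2: m = 0.262750, f(m) = 0.456407 > 0 → root in [0.043500, 0.262750]
step 3: m = 0.153125, f(m) = 0.172054 > 0 → root in [0.043500, 0.153125]
step 4: m = 0.098312, f(m) = 0.038890 > 0 → root in [0.043500, 0.098312]
Midpoint of [0.043500, 0.098312] = 0.070906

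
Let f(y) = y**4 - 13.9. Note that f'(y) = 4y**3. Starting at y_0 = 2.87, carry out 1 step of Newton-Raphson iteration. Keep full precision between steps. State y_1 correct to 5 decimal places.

Newton update: y ← y − f(y)/f'(y).
y_0 = 2.870000: f = 53.946522, f' = 94.559612 → y_1 = 2.870000 - (53.946522)/(94.559612) = 2.299497

2.29950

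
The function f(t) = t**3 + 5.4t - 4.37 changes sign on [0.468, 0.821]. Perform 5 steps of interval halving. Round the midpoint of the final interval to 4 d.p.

f(0.468000) = -1.740297, f(0.821000) = 0.616788 (opposite signs)
step 1: m = 0.644500, f(m) = -0.621987 < 0 → root in [0.644500, 0.821000]
step 2: m = 0.732750, f(m) = -0.019720 < 0 → root in [0.732750, 0.821000]
step 3: m = 0.776875, f(m) = 0.293996 > 0 → root in [0.732750, 0.776875]
step 4: m = 0.754812, f(m) = 0.136036 > 0 → root in [0.732750, 0.754812]
step 5: m = 0.743781, f(m) = 0.057886 > 0 → root in [0.732750, 0.743781]
Midpoint of [0.732750, 0.743781] = 0.738266

0.7383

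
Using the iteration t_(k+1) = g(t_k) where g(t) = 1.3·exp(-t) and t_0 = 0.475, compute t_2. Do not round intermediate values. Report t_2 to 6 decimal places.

0.579212

t_1 = g(0.475000) = 0.808451
t_2 = g(0.808451) = 0.579212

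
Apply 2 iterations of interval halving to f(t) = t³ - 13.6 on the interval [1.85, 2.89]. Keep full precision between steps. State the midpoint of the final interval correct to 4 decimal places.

f(1.850000) = -7.268375, f(2.890000) = 10.537569 (opposite signs)
step 1: m = 2.370000, f(m) = -0.287947 < 0 → root in [2.370000, 2.890000]
step 2: m = 2.630000, f(m) = 4.591447 > 0 → root in [2.370000, 2.630000]
Midpoint of [2.370000, 2.630000] = 2.500000

2.5000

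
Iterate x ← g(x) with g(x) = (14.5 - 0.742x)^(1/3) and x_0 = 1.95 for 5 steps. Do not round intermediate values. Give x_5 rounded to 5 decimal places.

x_1 = g(1.950000) = 2.354532
x_2 = g(2.354532) = 2.336344
x_3 = g(2.336344) = 2.337168
x_4 = g(2.337168) = 2.337130
x_5 = g(2.337130) = 2.337132

2.33713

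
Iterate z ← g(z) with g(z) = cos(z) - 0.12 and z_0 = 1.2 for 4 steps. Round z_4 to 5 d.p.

z_1 = g(1.200000) = 0.242358
z_2 = g(0.242358) = 0.850775
z_3 = g(0.850775) = 0.539401
z_4 = g(0.539401) = 0.738017

0.73802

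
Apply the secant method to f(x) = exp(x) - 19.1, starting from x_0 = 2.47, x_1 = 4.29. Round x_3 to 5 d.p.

2.80816

Secant update: x_(k+1) = x_k − f(x_k)·(x_k − x_(k-1))/(f(x_k) − f(x_(k-1))).
f(x_0) = -7.277553, f(x_1) = 53.866468
x_2 = 4.290000 - (53.866468)·(4.290000 - 2.470000)/(53.866468 - (-7.277553)) = 2.686622; f(x_2) = -4.418002
x_3 = 2.686622 - (-4.418002)·(2.686622 - 4.290000)/(-4.418002 - (53.866468)) = 2.808159; f(x_3) = -2.520629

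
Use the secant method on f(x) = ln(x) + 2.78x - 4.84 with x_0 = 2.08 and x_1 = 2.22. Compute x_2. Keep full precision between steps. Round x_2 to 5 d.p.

1.56394

f(x_0) = 1.674768, f(x_1) = 2.129107
x_2 = 2.220000 - (2.129107)·(2.220000 - 2.080000)/(2.129107 - (1.674768)) = 1.563937; f(x_2) = -0.045047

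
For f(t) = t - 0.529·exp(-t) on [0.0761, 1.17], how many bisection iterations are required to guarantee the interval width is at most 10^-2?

Initial width b − a = 1.17 − 0.0761 = 1.093900.
After n steps the width is (b−a)/2^n; need (b−a)/2^n ≤ 10^-2.
So n ≥ log₂(1.093900/10^-2) = log₂(109.3900) ≈ 6.7733.
Hence n = 7.

7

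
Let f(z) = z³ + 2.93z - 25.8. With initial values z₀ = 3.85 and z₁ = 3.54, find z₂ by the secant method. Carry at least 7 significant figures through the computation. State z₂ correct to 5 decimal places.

f(z_0) = 42.547125, f(z_1) = 28.934064
z_2 = 3.540000 - (28.934064)·(3.540000 - 3.850000)/(28.934064 - (42.547125)) = 2.881106; f(z_2) = 6.557053

2.88111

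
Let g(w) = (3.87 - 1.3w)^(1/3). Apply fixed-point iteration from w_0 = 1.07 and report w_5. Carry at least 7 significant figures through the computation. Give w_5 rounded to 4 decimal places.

1.2976

w_1 = g(1.070000) = 1.353398
w_2 = g(1.353398) = 1.282727
w_3 = g(1.282727) = 1.301075
w_4 = g(1.301075) = 1.296361
w_5 = g(1.296361) = 1.297575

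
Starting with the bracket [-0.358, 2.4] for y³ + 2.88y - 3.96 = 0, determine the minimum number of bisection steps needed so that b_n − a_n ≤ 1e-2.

Initial width b − a = 2.4 − -0.358 = 2.758000.
After n steps the width is (b−a)/2^n; need (b−a)/2^n ≤ 1e-2.
So n ≥ log₂(2.758000/1e-2) = log₂(275.8000) ≈ 8.1075.
Hence n = 9.

9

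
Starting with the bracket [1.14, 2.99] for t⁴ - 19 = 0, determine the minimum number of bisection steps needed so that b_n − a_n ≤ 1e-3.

11

Initial width b − a = 2.99 − 1.14 = 1.850000.
After n steps the width is (b−a)/2^n; need (b−a)/2^n ≤ 1e-3.
So n ≥ log₂(1.850000/1e-3) = log₂(1850.0000) ≈ 10.8533.
Hence n = 11.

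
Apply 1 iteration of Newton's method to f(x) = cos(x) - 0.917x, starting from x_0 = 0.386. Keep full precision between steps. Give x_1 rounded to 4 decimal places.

0.8286

Newton update: x ← x − f(x)/f'(x).
f'(x) = -sin(x) - 0.917
x_0 = 0.386000: f = 0.572460, f' = -1.293486 → x_1 = 0.386000 - (0.572460)/(-1.293486) = 0.828572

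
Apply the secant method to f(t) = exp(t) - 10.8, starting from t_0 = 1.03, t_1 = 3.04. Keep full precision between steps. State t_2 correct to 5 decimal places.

1.91807

f(t_0) = -7.998934, f(t_1) = 10.105243
t_2 = 3.040000 - (10.105243)·(3.040000 - 1.030000)/(10.105243 - (-7.998934)) = 1.918074; f(t_2) = -3.992163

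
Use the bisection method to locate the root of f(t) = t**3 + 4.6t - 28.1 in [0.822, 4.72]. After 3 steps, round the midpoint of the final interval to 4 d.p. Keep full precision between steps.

f(0.822000) = -23.763388, f(4.720000) = 98.766048 (opposite signs)
step 1: m = 2.771000, f(m) = 5.923560 > 0 → root in [0.822000, 2.771000]
step 2: m = 1.796500, f(m) = -14.038054 < 0 → root in [1.796500, 2.771000]
step 3: m = 2.283750, f(m) = -5.683820 < 0 → root in [2.283750, 2.771000]
Midpoint of [2.283750, 2.771000] = 2.527375

2.5274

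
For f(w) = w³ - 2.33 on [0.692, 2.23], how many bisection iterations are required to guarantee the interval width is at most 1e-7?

24

Initial width b − a = 2.23 − 0.692 = 1.538000.
After n steps the width is (b−a)/2^n; need (b−a)/2^n ≤ 1e-7.
So n ≥ log₂(1.538000/1e-7) = log₂(15380000.0000) ≈ 23.8746.
Hence n = 24.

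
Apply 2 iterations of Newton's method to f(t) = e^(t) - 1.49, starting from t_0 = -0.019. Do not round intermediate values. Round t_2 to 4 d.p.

Newton update: t ← t − f(t)/f'(t).
f'(t) = e^(t)
t_0 = -0.019000: f = -0.508821, f' = 0.981179 → t_1 = -0.019000 - (-0.508821)/(0.981179) = 0.499581
t_1 = 0.499581: f = 0.158030, f' = 1.648030 → t_2 = 0.499581 - (0.158030)/(1.648030) = 0.403690

0.4037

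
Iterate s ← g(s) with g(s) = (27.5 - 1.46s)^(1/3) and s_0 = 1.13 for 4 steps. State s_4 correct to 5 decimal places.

s_1 = g(1.130000) = 2.956796
s_2 = g(2.956796) = 2.851393
s_3 = g(2.851393) = 2.857688
s_4 = g(2.857688) = 2.857313

2.85731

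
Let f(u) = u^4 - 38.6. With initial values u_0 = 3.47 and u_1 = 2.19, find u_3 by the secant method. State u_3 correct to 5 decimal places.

Secant update: u_(k+1) = u_k − f(u_k)·(u_k − u_(k-1))/(f(u_k) − f(u_(k-1))).
f(u_0) = 106.383273, f(u_1) = -15.597425
u_2 = 2.190000 - (-15.597425)·(2.190000 - 3.470000)/(-15.597425 - (106.383273)) = 2.353671; f(u_2) = -7.910979
u_3 = 2.353671 - (-7.910979)·(2.353671 - 2.190000)/(-7.910979 - (-15.597425)) = 2.522123; f(u_3) = 1.863657

2.52212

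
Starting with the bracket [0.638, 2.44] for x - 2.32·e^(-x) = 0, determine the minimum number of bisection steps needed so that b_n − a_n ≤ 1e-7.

25

Initial width b − a = 2.44 − 0.638 = 1.802000.
After n steps the width is (b−a)/2^n; need (b−a)/2^n ≤ 1e-7.
So n ≥ log₂(1.802000/1e-7) = log₂(18020000.0000) ≈ 24.1031.
Hence n = 25.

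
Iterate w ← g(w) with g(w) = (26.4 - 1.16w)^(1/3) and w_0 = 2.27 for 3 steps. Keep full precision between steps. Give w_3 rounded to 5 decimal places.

w_1 = g(2.270000) = 2.875126
w_2 = g(2.875126) = 2.846537
w_3 = g(2.846537) = 2.847901

2.84790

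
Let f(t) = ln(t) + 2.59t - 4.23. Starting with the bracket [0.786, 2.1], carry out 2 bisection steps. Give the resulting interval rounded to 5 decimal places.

f(0.786000) = -2.435058, f(2.100000) = 1.950937 (opposite signs)
step 1: m = 1.443000, f(m) = -0.125906 < 0 → root in [1.443000, 2.100000]
step 2: m = 1.771500, f(m) = 0.930012 > 0 → root in [1.443000, 1.771500]

[1.44300, 1.77150]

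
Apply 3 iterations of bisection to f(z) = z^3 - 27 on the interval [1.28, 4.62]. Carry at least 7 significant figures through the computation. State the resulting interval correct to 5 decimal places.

f(1.280000) = -24.902848, f(4.620000) = 71.611128 (opposite signs)
step 1: m = 2.950000, f(m) = -1.327625 < 0 → root in [2.950000, 4.620000]
step 2: m = 3.785000, f(m) = 27.224762 > 0 → root in [2.950000, 3.785000]
step 3: m = 3.367500, f(m) = 11.187639 > 0 → root in [2.950000, 3.367500]

[2.95000, 3.36750]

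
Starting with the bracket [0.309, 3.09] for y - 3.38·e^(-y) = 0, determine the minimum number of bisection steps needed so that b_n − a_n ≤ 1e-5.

Initial width b − a = 3.09 − 0.309 = 2.781000.
After n steps the width is (b−a)/2^n; need (b−a)/2^n ≤ 1e-5.
So n ≥ log₂(2.781000/1e-5) = log₂(278100.0000) ≈ 18.0852.
Hence n = 19.

19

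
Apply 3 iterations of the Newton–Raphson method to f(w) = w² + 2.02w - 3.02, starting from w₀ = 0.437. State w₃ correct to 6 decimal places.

Newton update: w ← w − f(w)/f'(w).
f'(w) = 2w + 2.02
w_0 = 0.437000: f = -1.946291, f' = 2.894000 → w_1 = 0.437000 - (-1.946291)/(2.894000) = 1.109526
w_1 = 1.109526: f = 0.452292, f' = 4.239053 → w_2 = 1.109526 - (0.452292)/(4.239053) = 1.002830
w_2 = 1.002830: f = 0.011384, f' = 4.025660 → w_3 = 1.002830 - (0.011384)/(4.025660) = 1.000002

1.000002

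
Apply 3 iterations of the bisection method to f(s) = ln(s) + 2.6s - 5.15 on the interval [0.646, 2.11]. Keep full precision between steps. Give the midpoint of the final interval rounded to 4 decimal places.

1.8355

f(0.646000) = -3.907356, f(2.110000) = 1.082688 (opposite signs)
step 1: m = 1.378000, f(m) = -1.246567 < 0 → root in [1.378000, 2.110000]
step 2: m = 1.744000, f(m) = -0.059419 < 0 → root in [1.744000, 2.110000]
step 3: m = 1.927000, f(m) = 0.516164 > 0 → root in [1.744000, 1.927000]
Midpoint of [1.744000, 1.927000] = 1.835500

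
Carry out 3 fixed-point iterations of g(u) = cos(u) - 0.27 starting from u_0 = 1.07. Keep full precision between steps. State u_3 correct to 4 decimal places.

0.4897

u_1 = g(1.070000) = 0.210124
u_2 = g(0.210124) = 0.708005
u_3 = g(0.708005) = 0.489661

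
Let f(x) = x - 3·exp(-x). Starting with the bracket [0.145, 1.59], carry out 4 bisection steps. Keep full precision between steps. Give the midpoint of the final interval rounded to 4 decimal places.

1.0933

f(0.145000) = -2.450067, f(1.590000) = 0.978223 (opposite signs)
step 1: m = 0.867500, f(m) = -0.392501 < 0 → root in [0.867500, 1.590000]
step 2: m = 1.228750, f(m) = 0.350775 > 0 → root in [0.867500, 1.228750]
step 3: m = 1.048125, f(m) = -0.003658 < 0 → root in [1.048125, 1.228750]
step 4: m = 1.138437, f(m) = 0.177480 > 0 → root in [1.048125, 1.138437]
Midpoint of [1.048125, 1.138437] = 1.093281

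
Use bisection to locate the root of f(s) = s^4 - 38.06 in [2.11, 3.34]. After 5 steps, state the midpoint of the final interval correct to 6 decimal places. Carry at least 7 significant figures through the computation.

f(2.110000) = -18.238806, f(3.340000) = 86.387411 (opposite signs)
step 1: m = 2.725000, f(m) = 17.079907 > 0 → root in [2.110000, 2.725000]
step 2: m = 2.417500, f(m) = -3.904084 < 0 → root in [2.417500, 2.725000]
step 3: m = 2.571250, f(m) = 5.649639 > 0 → root in [2.417500, 2.571250]
step 4: m = 2.494375, f(m) = 0.652122 > 0 → root in [2.417500, 2.494375]
step 5: m = 2.455937, f(m) = -1.679452 < 0 → root in [2.455937, 2.494375]
Midpoint of [2.455937, 2.494375] = 2.475156

2.475156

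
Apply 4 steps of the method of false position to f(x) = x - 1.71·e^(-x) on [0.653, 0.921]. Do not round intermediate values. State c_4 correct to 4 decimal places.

0.7822

False-position update: c = (a·f(b) − b·f(a))/(f(b) − f(a)); replace the endpoint whose sign matches f(c).
f(0.653000) = -0.237024, f(0.921000) = 0.240214
step 1: c = 0.786104, f(c) = 0.007001 > 0 → new bracket [0.653000, 0.786104]
step 2: c = 0.782286, f(c) = 0.000201 > 0 → new bracket [0.653000, 0.782286]
step 3: c = 0.782176, f(c) = 0.000006 > 0 → new bracket [0.653000, 0.782176]
step 4: c = 0.782173, f(c) = 0.000000 > 0 → new bracket [0.653000, 0.782173]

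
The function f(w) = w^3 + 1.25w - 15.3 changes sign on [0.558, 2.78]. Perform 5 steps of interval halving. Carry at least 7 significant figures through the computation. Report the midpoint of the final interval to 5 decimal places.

f(0.558000) = -14.428759, f(2.780000) = 9.659952 (opposite signs)
step 1: m = 1.669000, f(m) = -8.564649 < 0 → root in [1.669000, 2.780000]
step 2: m = 2.224500, f(m) = -1.511659 < 0 → root in [2.224500, 2.780000]
step 3: m = 2.502250, f(m) = 3.495038 > 0 → root in [2.224500, 2.502250]
step 4: m = 2.363375, f(m) = 0.854948 > 0 → root in [2.224500, 2.363375]
step 5: m = 2.293938, f(m) = -0.361537 < 0 → root in [2.293938, 2.363375]
Midpoint of [2.293938, 2.363375] = 2.328656

2.32866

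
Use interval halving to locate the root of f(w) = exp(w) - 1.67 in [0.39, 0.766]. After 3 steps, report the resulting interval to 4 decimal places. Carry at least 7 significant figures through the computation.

[0.4840, 0.5310]

f(0.390000) = -0.193019, f(0.766000) = 0.481144 (opposite signs)
step 1: m = 0.578000, f(m) = 0.112470 > 0 → root in [0.390000, 0.578000]
step 2: m = 0.484000, f(m) = -0.047448 < 0 → root in [0.484000, 0.578000]
step 3: m = 0.531000, f(m) = 0.030632 > 0 → root in [0.484000, 0.531000]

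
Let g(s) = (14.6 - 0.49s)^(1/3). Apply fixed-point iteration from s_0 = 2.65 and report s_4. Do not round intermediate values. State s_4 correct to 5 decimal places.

2.37728

s_1 = g(2.650000) = 2.369374
s_2 = g(2.369374) = 2.377510
s_3 = g(2.377510) = 2.377275
s_4 = g(2.377275) = 2.377282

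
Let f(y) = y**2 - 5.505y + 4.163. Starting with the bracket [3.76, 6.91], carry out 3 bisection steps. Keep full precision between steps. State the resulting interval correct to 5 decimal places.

f(3.760000) = -2.398200, f(6.910000) = 13.871550 (opposite signs)
step 1: m = 5.335000, f(m) = 3.256050 > 0 → root in [3.760000, 5.335000]
step 2: m = 4.547500, f(m) = -0.191231 < 0 → root in [4.547500, 5.335000]
step 3: m = 4.941250, f(m) = 1.377370 > 0 → root in [4.547500, 4.941250]

[4.54750, 4.94125]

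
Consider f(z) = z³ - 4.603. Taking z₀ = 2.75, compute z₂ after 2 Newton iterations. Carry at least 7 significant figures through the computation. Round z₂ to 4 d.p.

1.7275

Newton update: z ← z − f(z)/f'(z).
f'(z) = 3z²
z_0 = 2.750000: f = 16.193875, f' = 22.687500 → z_1 = 2.750000 - (16.193875)/(22.687500) = 2.036220
z_1 = 2.036220: f = 3.839564, f' = 12.438580 → z_2 = 2.036220 - (3.839564)/(12.438580) = 1.727539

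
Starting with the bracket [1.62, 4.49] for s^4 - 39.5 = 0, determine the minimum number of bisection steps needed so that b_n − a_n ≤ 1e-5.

19

Initial width b − a = 4.49 − 1.62 = 2.870000.
After n steps the width is (b−a)/2^n; need (b−a)/2^n ≤ 1e-5.
So n ≥ log₂(2.870000/1e-5) = log₂(287000.0000) ≈ 18.1307.
Hence n = 19.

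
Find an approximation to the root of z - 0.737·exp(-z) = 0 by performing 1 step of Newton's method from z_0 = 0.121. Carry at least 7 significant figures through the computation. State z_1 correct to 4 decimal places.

0.4428

Newton update: z ← z − f(z)/f'(z).
f'(z) = 1 + 0.737·exp(-z)
z_0 = 0.121000: f = -0.532007, f' = 1.653007 → z_1 = 0.121000 - (-0.532007)/(1.653007) = 0.442842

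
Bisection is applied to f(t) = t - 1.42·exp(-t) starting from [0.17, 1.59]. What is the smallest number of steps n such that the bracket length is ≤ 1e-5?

Initial width b − a = 1.59 − 0.17 = 1.420000.
After n steps the width is (b−a)/2^n; need (b−a)/2^n ≤ 1e-5.
So n ≥ log₂(1.420000/1e-5) = log₂(142000.0000) ≈ 17.1155.
Hence n = 18.

18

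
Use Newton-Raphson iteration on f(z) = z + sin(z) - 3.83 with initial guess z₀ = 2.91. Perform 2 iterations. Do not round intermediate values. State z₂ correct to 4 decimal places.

-172.6101

Newton update: z ← z − f(z)/f'(z).
f'(z) = 1 + cos(z)
z_0 = 2.910000: f = -0.690472, f' = 0.026698 → z_1 = 2.910000 - (-0.690472)/(0.026698) = 28.772383
z_1 = 28.772383: f = 24.464670, f' = 0.121484 → z_2 = 28.772383 - (24.464670)/(0.121484) = -172.610081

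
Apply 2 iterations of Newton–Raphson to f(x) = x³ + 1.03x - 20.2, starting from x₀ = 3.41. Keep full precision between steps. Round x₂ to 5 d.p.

f'(x) = 3x² + 1.03
x_0 = 3.410000: f = 22.964121, f' = 35.914300 → x_1 = 3.410000 - (22.964121)/(35.914300) = 2.770586
x_1 = 2.770586: f = 3.921118, f' = 24.058434 → x_2 = 2.770586 - (3.921118)/(24.058434) = 2.607602

2.60760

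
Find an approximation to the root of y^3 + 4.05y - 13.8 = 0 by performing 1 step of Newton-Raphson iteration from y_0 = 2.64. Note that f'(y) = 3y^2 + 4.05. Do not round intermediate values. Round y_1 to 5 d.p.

2.02732

Newton update: y ← y − f(y)/f'(y).
y_0 = 2.640000: f = 15.291744, f' = 24.958800 → y_1 = 2.640000 - (15.291744)/(24.958800) = 2.027321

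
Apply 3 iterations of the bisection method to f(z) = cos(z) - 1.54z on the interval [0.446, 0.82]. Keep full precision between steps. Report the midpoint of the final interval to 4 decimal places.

f(0.446000) = 0.215340, f(0.820000) = -0.580579 (opposite signs)
step 1: m = 0.633000, f(m) = -0.168564 < 0 → root in [0.446000, 0.633000]
step 2: m = 0.539500, f(m) = 0.027136 > 0 → root in [0.539500, 0.633000]
step 3: m = 0.586250, f(m) = -0.069804 < 0 → root in [0.539500, 0.586250]
Midpoint of [0.539500, 0.586250] = 0.562875

0.5629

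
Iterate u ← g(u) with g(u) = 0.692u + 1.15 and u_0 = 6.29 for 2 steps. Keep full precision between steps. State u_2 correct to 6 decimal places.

u_1 = g(6.290000) = 5.502680
u_2 = g(5.502680) = 4.957855

4.957855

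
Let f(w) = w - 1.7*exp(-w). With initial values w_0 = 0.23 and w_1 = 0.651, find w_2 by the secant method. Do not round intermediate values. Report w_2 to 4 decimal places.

Secant update: w_(k+1) = w_k − f(w_k)·(w_k − w_(k-1))/(f(w_k) − f(w_(k-1))).
f(w_0) = -1.120707, f(w_1) = -0.235591
w_2 = 0.651000 - (-0.235591)·(0.651000 - 0.230000)/(-0.235591 - (-1.120707)) = 0.763057; f(w_2) = -0.029549

0.7631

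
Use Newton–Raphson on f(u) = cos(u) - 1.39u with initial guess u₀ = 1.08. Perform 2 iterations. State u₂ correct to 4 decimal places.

f'(u) = -sin(u) - 1.39
u_0 = 1.080000: f = -1.029872, f' = -2.271958 → u_1 = 1.080000 - (-1.029872)/(-2.271958) = 0.626703
u_1 = 0.626703: f = -0.061152, f' = -1.976478 → u_2 = 0.626703 - (-0.061152)/(-1.976478) = 0.595763

0.5958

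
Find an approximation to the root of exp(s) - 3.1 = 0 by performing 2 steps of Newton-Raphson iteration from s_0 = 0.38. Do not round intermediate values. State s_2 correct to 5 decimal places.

Newton update: s ← s − f(s)/f'(s).
f'(s) = exp(s)
s_0 = 0.380000: f = -1.637715, f' = 1.462285 → s_1 = 0.380000 - (-1.637715)/(1.462285) = 1.499970
s_1 = 1.499970: f = 1.381556, f' = 4.481556 → s_2 = 1.499970 - (1.381556)/(4.481556) = 1.191694

1.19169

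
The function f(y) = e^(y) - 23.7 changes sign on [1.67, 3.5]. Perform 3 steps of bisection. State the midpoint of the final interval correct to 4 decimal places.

f(1.670000) = -18.387832, f(3.500000) = 9.415452 (opposite signs)
step 1: m = 2.585000, f(m) = -10.436711 < 0 → root in [2.585000, 3.500000]
step 2: m = 3.042500, f(m) = -2.742428 < 0 → root in [3.042500, 3.500000]
step 3: m = 3.271250, f(m) = 2.644249 > 0 → root in [3.042500, 3.271250]
Midpoint of [3.042500, 3.271250] = 3.156875

3.1569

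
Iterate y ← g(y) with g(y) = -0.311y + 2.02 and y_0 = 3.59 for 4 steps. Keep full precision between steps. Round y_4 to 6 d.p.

y_1 = g(3.590000) = 0.903510
y_2 = g(0.903510) = 1.739008
y_3 = g(1.739008) = 1.479168
y_4 = g(1.479168) = 1.559979

1.559979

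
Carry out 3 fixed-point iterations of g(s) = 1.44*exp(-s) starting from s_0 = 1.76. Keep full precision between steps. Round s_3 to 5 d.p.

s_1 = g(1.760000) = 0.247745
s_2 = g(0.247745) = 1.124005
s_3 = g(1.124005) = 0.467965

0.46796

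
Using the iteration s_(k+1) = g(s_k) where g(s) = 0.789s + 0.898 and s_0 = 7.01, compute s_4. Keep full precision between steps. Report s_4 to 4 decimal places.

s_1 = g(7.010000) = 6.428890
s_2 = g(6.428890) = 5.970394
s_3 = g(5.970394) = 5.608641
s_4 = g(5.608641) = 5.323218

5.3232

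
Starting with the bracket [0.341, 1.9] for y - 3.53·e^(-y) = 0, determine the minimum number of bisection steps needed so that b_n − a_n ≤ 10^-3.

11

Initial width b − a = 1.9 − 0.341 = 1.559000.
After n steps the width is (b−a)/2^n; need (b−a)/2^n ≤ 10^-3.
So n ≥ log₂(1.559000/10^-3) = log₂(1559.0000) ≈ 10.6064.
Hence n = 11.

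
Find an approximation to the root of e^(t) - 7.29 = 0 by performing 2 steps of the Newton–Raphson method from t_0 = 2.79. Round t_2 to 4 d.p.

2.0156

Newton update: t ← t − f(t)/f'(t).
f'(t) = e^(t)
t_0 = 2.790000: f = 8.991020, f' = 16.281020 → t_1 = 2.790000 - (8.991020)/(16.281020) = 2.237761
t_1 = 2.237761: f = 2.082320, f' = 9.372320 → t_2 = 2.237761 - (2.082320)/(9.372320) = 2.015583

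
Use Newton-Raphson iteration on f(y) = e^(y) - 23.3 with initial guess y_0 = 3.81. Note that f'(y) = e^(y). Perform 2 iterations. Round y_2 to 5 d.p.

3.16333

Newton update: y ← y − f(y)/f'(y).
y_0 = 3.810000: f = 21.850439, f' = 45.150439 → y_1 = 3.810000 - (21.850439)/(45.150439) = 3.326053
y_1 = 3.326053: f = 4.528274, f' = 27.828274 → y_2 = 3.326053 - (4.528274)/(27.828274) = 3.163330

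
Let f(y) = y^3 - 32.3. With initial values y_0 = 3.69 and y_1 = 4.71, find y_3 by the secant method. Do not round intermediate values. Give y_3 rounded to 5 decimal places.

Secant update: y_(k+1) = y_k − f(y_k)·(y_k − y_(k-1))/(f(y_k) − f(y_(k-1))).
f(y_0) = 17.943409, f(y_1) = 72.187111
y_2 = 4.710000 - (72.187111)·(4.710000 - 3.690000)/(72.187111 - (17.943409)) = 3.352592; f(y_2) = 5.382697
y_3 = 3.352592 - (5.382697)·(3.352592 - 4.710000)/(5.382697 - (72.187111)) = 3.243220; f(y_3) = 1.813728

3.24322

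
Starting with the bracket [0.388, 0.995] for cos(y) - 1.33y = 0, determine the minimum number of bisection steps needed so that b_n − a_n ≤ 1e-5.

16

Initial width b − a = 0.995 − 0.388 = 0.607000.
After n steps the width is (b−a)/2^n; need (b−a)/2^n ≤ 1e-5.
So n ≥ log₂(0.607000/1e-5) = log₂(60700.0000) ≈ 15.8894.
Hence n = 16.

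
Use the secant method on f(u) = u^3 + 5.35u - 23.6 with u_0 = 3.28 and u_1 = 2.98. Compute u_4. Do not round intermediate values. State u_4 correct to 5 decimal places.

Secant update: u_(k+1) = u_k − f(u_k)·(u_k − u_(k-1))/(f(u_k) − f(u_(k-1))).
f(u_0) = 29.235552, f(u_1) = 18.806592
u_2 = 2.980000 - (18.806592)·(2.980000 - 3.280000)/(18.806592 - (29.235552)) = 2.439009; f(u_2) = 3.957780
u_3 = 2.439009 - (3.957780)·(2.439009 - 2.980000)/(3.957780 - (18.806592)) = 2.294814; f(u_3) = 0.762129
u_4 = 2.294814 - (0.762129)·(2.294814 - 2.439009)/(0.762129 - (3.957780)) = 2.260425; f(u_4) = 0.042954

2.26042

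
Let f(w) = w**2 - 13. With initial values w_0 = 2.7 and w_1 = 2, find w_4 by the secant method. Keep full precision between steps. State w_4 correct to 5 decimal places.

3.60206

Secant update: w_(k+1) = w_k − f(w_k)·(w_k − w_(k-1))/(f(w_k) − f(w_(k-1))).
f(w_0) = -5.710000, f(w_1) = -9.000000
w_2 = 2.000000 - (-9.000000)·(2.000000 - 2.700000)/(-9.000000 - (-5.710000)) = 3.914894; f(w_2) = 2.326392
w_3 = 3.914894 - (2.326392)·(3.914894 - 2.000000)/(2.326392 - (-9.000000)) = 3.521583; f(w_3) = -0.598455
w_4 = 3.521583 - (-0.598455)·(3.521583 - 3.914894)/(-0.598455 - (2.326392)) = 3.602058; f(w_4) = -0.025176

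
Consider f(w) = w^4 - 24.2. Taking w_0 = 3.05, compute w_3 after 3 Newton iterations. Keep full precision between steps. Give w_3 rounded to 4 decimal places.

2.2193

Newton update: w ← w − f(w)/f'(w).
f'(w) = 4w^3
w_0 = 3.050000: f = 62.336506, f' = 113.490500 → w_1 = 3.050000 - (62.336506)/(113.490500) = 2.500734
w_1 = 2.500734: f = 14.908377, f' = 62.555044 → w_2 = 2.500734 - (14.908377)/(62.555044) = 2.262410
w_2 = 2.262410: f = 1.999012, f' = 46.320547 → w_3 = 2.262410 - (1.999012)/(46.320547) = 2.219254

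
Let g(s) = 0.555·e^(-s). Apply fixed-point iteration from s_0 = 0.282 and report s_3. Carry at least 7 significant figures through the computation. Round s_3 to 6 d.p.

0.385216

s_1 = g(0.282000) = 0.418622
s_2 = g(0.418622) = 0.365164
s_3 = g(0.365164) = 0.385216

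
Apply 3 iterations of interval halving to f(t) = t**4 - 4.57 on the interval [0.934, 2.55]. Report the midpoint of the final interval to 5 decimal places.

1.43900

f(0.934000) = -3.808995, f(2.550000) = 37.712506 (opposite signs)
step 1: m = 1.742000, f(m) = 4.638579 > 0 → root in [0.934000, 1.742000]
step 2: m = 1.338000, f(m) = -1.365026 < 0 → root in [1.338000, 1.742000]
step 3: m = 1.540000, f(m) = 1.054487 > 0 → root in [1.338000, 1.540000]
Midpoint of [1.338000, 1.540000] = 1.439000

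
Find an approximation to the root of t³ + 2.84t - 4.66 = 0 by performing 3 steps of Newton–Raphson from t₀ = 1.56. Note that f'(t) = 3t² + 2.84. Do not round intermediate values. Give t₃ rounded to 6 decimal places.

t_0 = 1.560000: f = 3.566816, f' = 10.140800 → t_1 = 1.560000 - (3.566816)/(10.140800) = 1.208271
t_1 = 1.208271: f = 0.535465, f' = 7.219755 → t_2 = 1.208271 - (0.535465)/(7.219755) = 1.134104
t_2 = 1.134104: f = 0.019531, f' = 6.698576 → t_3 = 1.134104 - (0.019531)/(6.698576) = 1.131188

1.131188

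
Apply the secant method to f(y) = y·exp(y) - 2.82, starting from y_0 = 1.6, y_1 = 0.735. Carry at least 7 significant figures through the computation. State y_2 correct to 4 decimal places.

Secant update: y_(k+1) = y_k − f(y_k)·(y_k − y_(k-1))/(f(y_k) − f(y_(k-1))).
f(y_0) = 5.104852, f(y_1) = -1.287171
y_2 = 0.735000 - (-1.287171)·(0.735000 - 1.600000)/(-1.287171 - (5.104852)) = 0.909186; f(y_2) = -0.563125

0.9092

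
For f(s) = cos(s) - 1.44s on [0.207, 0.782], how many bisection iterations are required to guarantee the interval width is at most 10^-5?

16

Initial width b − a = 0.782 − 0.207 = 0.575000.
After n steps the width is (b−a)/2^n; need (b−a)/2^n ≤ 10^-5.
So n ≥ log₂(0.575000/10^-5) = log₂(57500.0000) ≈ 15.8113.
Hence n = 16.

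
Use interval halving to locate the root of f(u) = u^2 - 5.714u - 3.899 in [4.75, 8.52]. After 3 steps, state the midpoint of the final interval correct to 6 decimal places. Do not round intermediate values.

6.399375

f(4.750000) = -8.478000, f(8.520000) = 20.008120 (opposite signs)
step 1: m = 6.635000, f(m) = 2.211835 > 0 → root in [4.750000, 6.635000]
step 2: m = 5.692500, f(m) = -4.021389 < 0 → root in [5.692500, 6.635000]
step 3: m = 6.163750, f(m) = -1.126853 < 0 → root in [6.163750, 6.635000]
Midpoint of [6.163750, 6.635000] = 6.399375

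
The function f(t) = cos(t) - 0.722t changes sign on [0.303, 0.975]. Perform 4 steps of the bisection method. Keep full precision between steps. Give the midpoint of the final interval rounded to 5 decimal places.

f(0.303000) = 0.735680, f(0.975000) = -0.142782 (opposite signs)
step 1: m = 0.639000, f(m) = 0.341335 > 0 → root in [0.639000, 0.975000]
step 2: m = 0.807000, f(m) = 0.109014 > 0 → root in [0.807000, 0.975000]
step 3: m = 0.891000, f(m) = -0.014667 < 0 → root in [0.807000, 0.891000]
step 4: m = 0.849000, f(m) = 0.047756 > 0 → root in [0.849000, 0.891000]
Midpoint of [0.849000, 0.891000] = 0.870000

0.87000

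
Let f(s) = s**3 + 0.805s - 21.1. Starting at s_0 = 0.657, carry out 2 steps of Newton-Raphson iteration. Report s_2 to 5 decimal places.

6.92725

Newton update: s ← s − f(s)/f'(s).
f'(s) = 3s**2 + 0.805
s_0 = 0.657000: f = -20.287522, f' = 2.099947 → s_1 = 0.657000 - (-20.287522)/(2.099947) = 10.317968
s_1 = 10.317968: f = 1085.661749, f' = 320.186416 → s_2 = 10.317968 - (1085.661749)/(320.186416) = 6.927251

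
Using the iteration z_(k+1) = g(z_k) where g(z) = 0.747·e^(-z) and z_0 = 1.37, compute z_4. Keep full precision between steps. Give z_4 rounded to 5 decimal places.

z_1 = g(1.370000) = 0.189818
z_2 = g(0.189818) = 0.617851
z_3 = g(0.617851) = 0.402709
z_4 = g(0.402709) = 0.499374

0.49937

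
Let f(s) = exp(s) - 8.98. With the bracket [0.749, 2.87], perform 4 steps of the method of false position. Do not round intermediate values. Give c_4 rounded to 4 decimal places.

2.1800

False-position update: c = (a·f(b) − b·f(a))/(f(b) − f(a)); replace the endpoint whose sign matches f(c).
f(0.749000) = -6.865116, f(2.870000) = 8.657018
step 1: c = 1.687074, f(c) = -3.576353 < 0 → new bracket [1.687074, 2.870000]
step 2: c = 2.032895, f(c) = -1.343836 < 0 → new bracket [2.032895, 2.870000]
step 3: c = 2.145379, f(c) = -0.434721 < 0 → new bracket [2.145379, 2.870000]
step 4: c = 2.180027, f(c) = -0.133458 < 0 → new bracket [2.180027, 2.870000]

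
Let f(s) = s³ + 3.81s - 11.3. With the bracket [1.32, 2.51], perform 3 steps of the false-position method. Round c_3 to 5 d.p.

1.68387

f(1.320000) = -3.970832, f(2.510000) = 14.076351
step 1: c = 1.581830, f(c) = -1.315197 < 0 → new bracket [1.581830, 2.510000]
step 2: c = 1.661141, f(c) = -0.387314 < 0 → new bracket [1.661141, 2.510000]
step 3: c = 1.683872, f(c) = -0.109950 < 0 → new bracket [1.683872, 2.510000]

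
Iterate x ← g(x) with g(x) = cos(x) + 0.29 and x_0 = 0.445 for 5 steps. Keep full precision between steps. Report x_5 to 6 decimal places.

1.014201

x_1 = g(0.445000) = 1.192611
x_2 = g(1.192611) = 0.659235
x_3 = g(0.659235) = 1.080461
x_4 = g(1.080461) = 0.760922
x_5 = g(0.760922) = 1.014201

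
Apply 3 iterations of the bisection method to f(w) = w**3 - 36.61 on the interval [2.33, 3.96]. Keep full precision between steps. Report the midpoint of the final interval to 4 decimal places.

f(2.330000) = -23.960663, f(3.960000) = 25.489136 (opposite signs)
step 1: m = 3.145000, f(m) = -5.502726 < 0 → root in [3.145000, 3.960000]
step 2: m = 3.552500, f(m) = 8.223460 > 0 → root in [3.145000, 3.552500]
step 3: m = 3.348750, f(m) = 0.943306 > 0 → root in [3.145000, 3.348750]
Midpoint of [3.145000, 3.348750] = 3.246875

3.2469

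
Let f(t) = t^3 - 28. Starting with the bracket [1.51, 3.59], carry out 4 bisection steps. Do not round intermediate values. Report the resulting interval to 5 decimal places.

f(1.510000) = -24.557049, f(3.590000) = 18.268279 (opposite signs)
step 1: m = 2.550000, f(m) = -11.418625 < 0 → root in [2.550000, 3.590000]
step 2: m = 3.070000, f(m) = 0.934443 > 0 → root in [2.550000, 3.070000]
step 3: m = 2.810000, f(m) = -5.811959 < 0 → root in [2.810000, 3.070000]
step 4: m = 2.940000, f(m) = -2.587816 < 0 → root in [2.940000, 3.070000]

[2.94000, 3.07000]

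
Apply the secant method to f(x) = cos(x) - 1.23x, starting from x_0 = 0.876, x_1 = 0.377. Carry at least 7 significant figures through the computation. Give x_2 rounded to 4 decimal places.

0.6345

f(x_0) = -0.437251, f(x_1) = 0.466063
x_2 = 0.377000 - (0.466063)·(0.377000 - 0.876000)/(0.466063 - (-0.437251)) = 0.634458; f(x_2) = 0.025010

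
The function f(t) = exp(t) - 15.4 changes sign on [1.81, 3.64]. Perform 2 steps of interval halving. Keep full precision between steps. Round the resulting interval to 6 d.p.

[2.725000, 3.182500]

f(1.810000) = -9.289553, f(3.640000) = 22.691837 (opposite signs)
step 1: m = 2.725000, f(m) = -0.143586 < 0 → root in [2.725000, 3.640000]
step 2: m = 3.182500, f(m) = 8.706946 > 0 → root in [2.725000, 3.182500]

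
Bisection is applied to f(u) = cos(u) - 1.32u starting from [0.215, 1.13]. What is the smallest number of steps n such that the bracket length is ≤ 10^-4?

Initial width b − a = 1.13 − 0.215 = 0.915000.
After n steps the width is (b−a)/2^n; need (b−a)/2^n ≤ 10^-4.
So n ≥ log₂(0.915000/10^-4) = log₂(9150.0000) ≈ 13.1596.
Hence n = 14.

14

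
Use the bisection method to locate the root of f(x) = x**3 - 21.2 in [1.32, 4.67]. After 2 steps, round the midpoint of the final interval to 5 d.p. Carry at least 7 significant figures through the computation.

2.57625

f(1.320000) = -18.900032, f(4.670000) = 80.647563 (opposite signs)
step 1: m = 2.995000, f(m) = 5.665225 > 0 → root in [1.320000, 2.995000]
step 2: m = 2.157500, f(m) = -11.157256 < 0 → root in [2.157500, 2.995000]
Midpoint of [2.157500, 2.995000] = 2.576250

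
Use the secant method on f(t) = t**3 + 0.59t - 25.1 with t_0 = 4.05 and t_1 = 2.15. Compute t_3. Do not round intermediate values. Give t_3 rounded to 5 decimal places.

f(t_0) = 43.719625, f(t_1) = -13.893125
t_2 = 2.150000 - (-13.893125)·(2.150000 - 4.050000)/(-13.893125 - (43.719625)) = 2.608179; f(t_2) = -5.818787
t_3 = 2.608179 - (-5.818787)·(2.608179 - 2.150000)/(-5.818787 - (-13.893125)) = 2.938366; f(t_3) = 2.003477

2.93837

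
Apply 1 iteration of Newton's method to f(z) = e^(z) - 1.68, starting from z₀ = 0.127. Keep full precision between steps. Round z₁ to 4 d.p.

0.6066

f'(z) = e^(z)
z_0 = 0.127000: f = -0.544583, f' = 1.135417 → z_1 = 0.127000 - (-0.544583)/(1.135417) = 0.606633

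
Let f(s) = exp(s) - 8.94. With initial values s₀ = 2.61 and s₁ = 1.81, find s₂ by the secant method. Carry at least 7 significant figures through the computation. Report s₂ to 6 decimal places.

Secant update: s_(k+1) = s_k − f(s_k)·(s_k − s_(k-1))/(f(s_k) − f(s_(k-1))).
f(s_0) = 4.659051, f(s_1) = -2.829553
s_2 = 1.810000 - (-2.829553)·(1.810000 - 2.610000)/(-2.829553 - (4.659051)) = 2.112278; f(s_2) = -0.672946

2.112278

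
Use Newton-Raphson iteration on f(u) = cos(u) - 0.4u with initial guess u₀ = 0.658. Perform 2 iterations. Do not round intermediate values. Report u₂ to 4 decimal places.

Newton update: u ← u − f(u)/f'(u).
f'(u) = -sin(u) - 0.4
u_0 = 0.658000: f = 0.528017, f' = -1.011536 → u_1 = 0.658000 - (0.528017)/(-1.011536) = 1.179995
u_1 = 1.179995: f = -0.091069, f' = -1.324604 → u_2 = 1.179995 - (-0.091069)/(-1.324604) = 1.111243

1.1112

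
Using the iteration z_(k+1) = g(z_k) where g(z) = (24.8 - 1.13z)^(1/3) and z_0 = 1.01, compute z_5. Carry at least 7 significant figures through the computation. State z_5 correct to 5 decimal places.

z_1 = g(1.010000) = 2.870760
z_2 = g(2.870760) = 2.783063
z_3 = g(2.783063) = 2.787321
z_4 = g(2.787321) = 2.787115
z_5 = g(2.787115) = 2.787125

2.78712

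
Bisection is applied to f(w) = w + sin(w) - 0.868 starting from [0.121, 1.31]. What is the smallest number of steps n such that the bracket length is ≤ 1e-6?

Initial width b − a = 1.31 − 0.121 = 1.189000.
After n steps the width is (b−a)/2^n; need (b−a)/2^n ≤ 1e-6.
So n ≥ log₂(1.189000/1e-6) = log₂(1189000.0000) ≈ 20.1813.
Hence n = 21.

21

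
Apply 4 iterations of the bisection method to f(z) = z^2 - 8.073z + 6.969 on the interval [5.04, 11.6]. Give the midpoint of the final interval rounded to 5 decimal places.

f(5.040000) = -8.317320, f(11.600000) = 47.882200 (opposite signs)
step 1: m = 8.320000, f(m) = 9.024040 > 0 → root in [5.040000, 8.320000]
step 2: m = 6.680000, f(m) = -2.336240 < 0 → root in [6.680000, 8.320000]
step 3: m = 7.500000, f(m) = 2.671500 > 0 → root in [6.680000, 7.500000]
step 4: m = 7.090000, f(m) = -0.000470 < 0 → root in [7.090000, 7.500000]
Midpoint of [7.090000, 7.500000] = 7.295000

7.29500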